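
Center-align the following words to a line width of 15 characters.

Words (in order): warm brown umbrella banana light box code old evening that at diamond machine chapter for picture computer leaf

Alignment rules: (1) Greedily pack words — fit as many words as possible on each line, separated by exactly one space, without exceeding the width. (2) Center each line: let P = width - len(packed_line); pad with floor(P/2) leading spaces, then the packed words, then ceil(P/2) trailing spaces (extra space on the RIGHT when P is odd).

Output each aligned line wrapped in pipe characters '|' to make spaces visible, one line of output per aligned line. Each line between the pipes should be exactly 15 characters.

Answer: |  warm brown   |
|umbrella banana|
|light box code |
|  old evening  |
|that at diamond|
|machine chapter|
|  for picture  |
| computer leaf |

Derivation:
Line 1: ['warm', 'brown'] (min_width=10, slack=5)
Line 2: ['umbrella', 'banana'] (min_width=15, slack=0)
Line 3: ['light', 'box', 'code'] (min_width=14, slack=1)
Line 4: ['old', 'evening'] (min_width=11, slack=4)
Line 5: ['that', 'at', 'diamond'] (min_width=15, slack=0)
Line 6: ['machine', 'chapter'] (min_width=15, slack=0)
Line 7: ['for', 'picture'] (min_width=11, slack=4)
Line 8: ['computer', 'leaf'] (min_width=13, slack=2)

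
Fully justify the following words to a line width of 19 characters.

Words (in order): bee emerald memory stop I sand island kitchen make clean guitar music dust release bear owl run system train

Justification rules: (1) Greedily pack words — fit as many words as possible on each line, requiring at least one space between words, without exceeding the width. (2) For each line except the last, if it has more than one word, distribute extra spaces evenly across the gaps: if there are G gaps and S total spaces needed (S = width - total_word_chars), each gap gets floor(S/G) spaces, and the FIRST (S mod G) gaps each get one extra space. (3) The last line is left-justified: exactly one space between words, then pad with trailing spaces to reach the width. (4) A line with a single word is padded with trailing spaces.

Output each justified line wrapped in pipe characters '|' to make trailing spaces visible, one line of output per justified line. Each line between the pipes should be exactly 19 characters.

Line 1: ['bee', 'emerald', 'memory'] (min_width=18, slack=1)
Line 2: ['stop', 'I', 'sand', 'island'] (min_width=18, slack=1)
Line 3: ['kitchen', 'make', 'clean'] (min_width=18, slack=1)
Line 4: ['guitar', 'music', 'dust'] (min_width=17, slack=2)
Line 5: ['release', 'bear', 'owl'] (min_width=16, slack=3)
Line 6: ['run', 'system', 'train'] (min_width=16, slack=3)

Answer: |bee  emerald memory|
|stop  I sand island|
|kitchen  make clean|
|guitar  music  dust|
|release   bear  owl|
|run system train   |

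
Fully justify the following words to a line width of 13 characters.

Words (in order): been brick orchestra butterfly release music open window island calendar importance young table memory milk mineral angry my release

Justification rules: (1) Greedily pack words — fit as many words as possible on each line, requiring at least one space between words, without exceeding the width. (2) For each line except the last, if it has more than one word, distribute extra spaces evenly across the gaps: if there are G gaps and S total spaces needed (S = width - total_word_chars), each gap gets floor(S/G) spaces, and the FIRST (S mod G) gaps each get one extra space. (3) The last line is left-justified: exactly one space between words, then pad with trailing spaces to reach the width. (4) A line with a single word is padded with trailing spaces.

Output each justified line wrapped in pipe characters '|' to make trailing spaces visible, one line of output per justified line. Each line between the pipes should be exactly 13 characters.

Answer: |been    brick|
|orchestra    |
|butterfly    |
|release music|
|open   window|
|island       |
|calendar     |
|importance   |
|young   table|
|memory   milk|
|mineral angry|
|my release   |

Derivation:
Line 1: ['been', 'brick'] (min_width=10, slack=3)
Line 2: ['orchestra'] (min_width=9, slack=4)
Line 3: ['butterfly'] (min_width=9, slack=4)
Line 4: ['release', 'music'] (min_width=13, slack=0)
Line 5: ['open', 'window'] (min_width=11, slack=2)
Line 6: ['island'] (min_width=6, slack=7)
Line 7: ['calendar'] (min_width=8, slack=5)
Line 8: ['importance'] (min_width=10, slack=3)
Line 9: ['young', 'table'] (min_width=11, slack=2)
Line 10: ['memory', 'milk'] (min_width=11, slack=2)
Line 11: ['mineral', 'angry'] (min_width=13, slack=0)
Line 12: ['my', 'release'] (min_width=10, slack=3)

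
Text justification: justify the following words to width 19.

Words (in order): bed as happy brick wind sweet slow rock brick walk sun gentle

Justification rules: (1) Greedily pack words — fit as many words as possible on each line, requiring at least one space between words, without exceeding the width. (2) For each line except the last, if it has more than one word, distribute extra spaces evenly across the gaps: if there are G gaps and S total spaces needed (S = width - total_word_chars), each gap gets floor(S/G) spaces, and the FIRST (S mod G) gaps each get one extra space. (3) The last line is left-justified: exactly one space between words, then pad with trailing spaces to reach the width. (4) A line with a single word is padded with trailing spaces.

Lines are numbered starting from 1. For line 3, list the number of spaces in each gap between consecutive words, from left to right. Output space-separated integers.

Line 1: ['bed', 'as', 'happy', 'brick'] (min_width=18, slack=1)
Line 2: ['wind', 'sweet', 'slow'] (min_width=15, slack=4)
Line 3: ['rock', 'brick', 'walk', 'sun'] (min_width=19, slack=0)
Line 4: ['gentle'] (min_width=6, slack=13)

Answer: 1 1 1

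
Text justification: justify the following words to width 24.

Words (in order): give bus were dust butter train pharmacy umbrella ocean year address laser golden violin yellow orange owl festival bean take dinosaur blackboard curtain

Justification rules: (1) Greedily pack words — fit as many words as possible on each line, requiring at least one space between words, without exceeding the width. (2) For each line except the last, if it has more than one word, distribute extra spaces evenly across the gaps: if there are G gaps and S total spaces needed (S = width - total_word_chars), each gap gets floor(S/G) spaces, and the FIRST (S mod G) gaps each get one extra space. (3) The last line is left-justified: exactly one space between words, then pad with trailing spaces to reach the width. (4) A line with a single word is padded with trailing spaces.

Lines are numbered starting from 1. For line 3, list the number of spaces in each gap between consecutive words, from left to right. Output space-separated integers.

Answer: 4 3

Derivation:
Line 1: ['give', 'bus', 'were', 'dust'] (min_width=18, slack=6)
Line 2: ['butter', 'train', 'pharmacy'] (min_width=21, slack=3)
Line 3: ['umbrella', 'ocean', 'year'] (min_width=19, slack=5)
Line 4: ['address', 'laser', 'golden'] (min_width=20, slack=4)
Line 5: ['violin', 'yellow', 'orange', 'owl'] (min_width=24, slack=0)
Line 6: ['festival', 'bean', 'take'] (min_width=18, slack=6)
Line 7: ['dinosaur', 'blackboard'] (min_width=19, slack=5)
Line 8: ['curtain'] (min_width=7, slack=17)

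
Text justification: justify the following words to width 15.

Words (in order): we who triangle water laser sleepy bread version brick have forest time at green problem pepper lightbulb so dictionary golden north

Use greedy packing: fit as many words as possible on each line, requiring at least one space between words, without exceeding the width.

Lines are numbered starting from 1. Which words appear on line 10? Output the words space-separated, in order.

Line 1: ['we', 'who', 'triangle'] (min_width=15, slack=0)
Line 2: ['water', 'laser'] (min_width=11, slack=4)
Line 3: ['sleepy', 'bread'] (min_width=12, slack=3)
Line 4: ['version', 'brick'] (min_width=13, slack=2)
Line 5: ['have', 'forest'] (min_width=11, slack=4)
Line 6: ['time', 'at', 'green'] (min_width=13, slack=2)
Line 7: ['problem', 'pepper'] (min_width=14, slack=1)
Line 8: ['lightbulb', 'so'] (min_width=12, slack=3)
Line 9: ['dictionary'] (min_width=10, slack=5)
Line 10: ['golden', 'north'] (min_width=12, slack=3)

Answer: golden north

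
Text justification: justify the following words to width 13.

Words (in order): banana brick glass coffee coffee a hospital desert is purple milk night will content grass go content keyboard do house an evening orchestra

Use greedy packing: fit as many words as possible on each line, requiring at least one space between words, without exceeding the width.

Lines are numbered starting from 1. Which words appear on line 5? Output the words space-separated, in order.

Answer: desert is

Derivation:
Line 1: ['banana', 'brick'] (min_width=12, slack=1)
Line 2: ['glass', 'coffee'] (min_width=12, slack=1)
Line 3: ['coffee', 'a'] (min_width=8, slack=5)
Line 4: ['hospital'] (min_width=8, slack=5)
Line 5: ['desert', 'is'] (min_width=9, slack=4)
Line 6: ['purple', 'milk'] (min_width=11, slack=2)
Line 7: ['night', 'will'] (min_width=10, slack=3)
Line 8: ['content', 'grass'] (min_width=13, slack=0)
Line 9: ['go', 'content'] (min_width=10, slack=3)
Line 10: ['keyboard', 'do'] (min_width=11, slack=2)
Line 11: ['house', 'an'] (min_width=8, slack=5)
Line 12: ['evening'] (min_width=7, slack=6)
Line 13: ['orchestra'] (min_width=9, slack=4)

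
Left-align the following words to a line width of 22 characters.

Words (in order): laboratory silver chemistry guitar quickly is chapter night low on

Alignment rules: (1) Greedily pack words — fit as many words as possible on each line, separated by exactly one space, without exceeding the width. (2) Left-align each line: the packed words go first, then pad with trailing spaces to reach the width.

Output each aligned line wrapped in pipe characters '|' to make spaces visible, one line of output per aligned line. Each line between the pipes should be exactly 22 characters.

Answer: |laboratory silver     |
|chemistry guitar      |
|quickly is chapter    |
|night low on          |

Derivation:
Line 1: ['laboratory', 'silver'] (min_width=17, slack=5)
Line 2: ['chemistry', 'guitar'] (min_width=16, slack=6)
Line 3: ['quickly', 'is', 'chapter'] (min_width=18, slack=4)
Line 4: ['night', 'low', 'on'] (min_width=12, slack=10)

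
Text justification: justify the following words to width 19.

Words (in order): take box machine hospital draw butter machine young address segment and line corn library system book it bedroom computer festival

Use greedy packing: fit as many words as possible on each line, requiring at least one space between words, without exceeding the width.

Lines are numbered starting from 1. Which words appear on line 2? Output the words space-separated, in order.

Answer: hospital draw

Derivation:
Line 1: ['take', 'box', 'machine'] (min_width=16, slack=3)
Line 2: ['hospital', 'draw'] (min_width=13, slack=6)
Line 3: ['butter', 'machine'] (min_width=14, slack=5)
Line 4: ['young', 'address'] (min_width=13, slack=6)
Line 5: ['segment', 'and', 'line'] (min_width=16, slack=3)
Line 6: ['corn', 'library', 'system'] (min_width=19, slack=0)
Line 7: ['book', 'it', 'bedroom'] (min_width=15, slack=4)
Line 8: ['computer', 'festival'] (min_width=17, slack=2)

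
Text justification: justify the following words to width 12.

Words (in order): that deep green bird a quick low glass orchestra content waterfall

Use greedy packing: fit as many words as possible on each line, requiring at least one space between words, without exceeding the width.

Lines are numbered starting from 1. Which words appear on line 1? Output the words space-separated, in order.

Answer: that deep

Derivation:
Line 1: ['that', 'deep'] (min_width=9, slack=3)
Line 2: ['green', 'bird', 'a'] (min_width=12, slack=0)
Line 3: ['quick', 'low'] (min_width=9, slack=3)
Line 4: ['glass'] (min_width=5, slack=7)
Line 5: ['orchestra'] (min_width=9, slack=3)
Line 6: ['content'] (min_width=7, slack=5)
Line 7: ['waterfall'] (min_width=9, slack=3)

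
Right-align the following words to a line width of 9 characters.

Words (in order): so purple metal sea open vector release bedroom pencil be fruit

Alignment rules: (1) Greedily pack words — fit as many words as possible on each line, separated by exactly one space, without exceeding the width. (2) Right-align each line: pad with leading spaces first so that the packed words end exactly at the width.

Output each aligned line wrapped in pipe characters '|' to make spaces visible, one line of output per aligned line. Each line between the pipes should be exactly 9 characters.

Answer: |so purple|
|metal sea|
|     open|
|   vector|
|  release|
|  bedroom|
|pencil be|
|    fruit|

Derivation:
Line 1: ['so', 'purple'] (min_width=9, slack=0)
Line 2: ['metal', 'sea'] (min_width=9, slack=0)
Line 3: ['open'] (min_width=4, slack=5)
Line 4: ['vector'] (min_width=6, slack=3)
Line 5: ['release'] (min_width=7, slack=2)
Line 6: ['bedroom'] (min_width=7, slack=2)
Line 7: ['pencil', 'be'] (min_width=9, slack=0)
Line 8: ['fruit'] (min_width=5, slack=4)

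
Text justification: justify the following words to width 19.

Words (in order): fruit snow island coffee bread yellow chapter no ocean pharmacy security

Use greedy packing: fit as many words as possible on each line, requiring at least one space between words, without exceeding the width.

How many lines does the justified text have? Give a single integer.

Line 1: ['fruit', 'snow', 'island'] (min_width=17, slack=2)
Line 2: ['coffee', 'bread', 'yellow'] (min_width=19, slack=0)
Line 3: ['chapter', 'no', 'ocean'] (min_width=16, slack=3)
Line 4: ['pharmacy', 'security'] (min_width=17, slack=2)
Total lines: 4

Answer: 4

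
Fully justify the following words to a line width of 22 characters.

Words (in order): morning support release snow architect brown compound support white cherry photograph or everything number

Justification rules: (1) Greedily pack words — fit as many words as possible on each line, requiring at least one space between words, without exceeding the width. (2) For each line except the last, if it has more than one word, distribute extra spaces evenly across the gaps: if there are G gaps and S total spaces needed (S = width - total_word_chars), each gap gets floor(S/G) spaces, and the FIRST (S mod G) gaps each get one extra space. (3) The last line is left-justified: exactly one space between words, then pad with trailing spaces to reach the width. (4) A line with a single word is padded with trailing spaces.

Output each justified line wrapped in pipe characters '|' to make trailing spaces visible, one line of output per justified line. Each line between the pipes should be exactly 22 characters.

Line 1: ['morning', 'support'] (min_width=15, slack=7)
Line 2: ['release', 'snow', 'architect'] (min_width=22, slack=0)
Line 3: ['brown', 'compound', 'support'] (min_width=22, slack=0)
Line 4: ['white', 'cherry'] (min_width=12, slack=10)
Line 5: ['photograph', 'or'] (min_width=13, slack=9)
Line 6: ['everything', 'number'] (min_width=17, slack=5)

Answer: |morning        support|
|release snow architect|
|brown compound support|
|white           cherry|
|photograph          or|
|everything number     |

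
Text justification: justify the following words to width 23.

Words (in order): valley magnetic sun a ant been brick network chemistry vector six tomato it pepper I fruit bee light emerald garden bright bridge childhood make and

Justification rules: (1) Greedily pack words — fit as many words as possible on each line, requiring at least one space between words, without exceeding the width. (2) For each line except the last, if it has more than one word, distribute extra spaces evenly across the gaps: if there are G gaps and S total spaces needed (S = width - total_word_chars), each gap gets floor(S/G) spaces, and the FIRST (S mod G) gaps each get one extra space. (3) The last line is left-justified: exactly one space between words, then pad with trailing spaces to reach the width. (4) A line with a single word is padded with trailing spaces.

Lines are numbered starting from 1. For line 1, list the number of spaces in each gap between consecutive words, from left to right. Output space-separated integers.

Answer: 2 2 1

Derivation:
Line 1: ['valley', 'magnetic', 'sun', 'a'] (min_width=21, slack=2)
Line 2: ['ant', 'been', 'brick', 'network'] (min_width=22, slack=1)
Line 3: ['chemistry', 'vector', 'six'] (min_width=20, slack=3)
Line 4: ['tomato', 'it', 'pepper', 'I'] (min_width=18, slack=5)
Line 5: ['fruit', 'bee', 'light', 'emerald'] (min_width=23, slack=0)
Line 6: ['garden', 'bright', 'bridge'] (min_width=20, slack=3)
Line 7: ['childhood', 'make', 'and'] (min_width=18, slack=5)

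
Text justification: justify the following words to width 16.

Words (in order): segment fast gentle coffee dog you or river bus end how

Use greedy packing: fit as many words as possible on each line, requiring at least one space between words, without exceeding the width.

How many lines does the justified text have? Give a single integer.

Answer: 4

Derivation:
Line 1: ['segment', 'fast'] (min_width=12, slack=4)
Line 2: ['gentle', 'coffee'] (min_width=13, slack=3)
Line 3: ['dog', 'you', 'or', 'river'] (min_width=16, slack=0)
Line 4: ['bus', 'end', 'how'] (min_width=11, slack=5)
Total lines: 4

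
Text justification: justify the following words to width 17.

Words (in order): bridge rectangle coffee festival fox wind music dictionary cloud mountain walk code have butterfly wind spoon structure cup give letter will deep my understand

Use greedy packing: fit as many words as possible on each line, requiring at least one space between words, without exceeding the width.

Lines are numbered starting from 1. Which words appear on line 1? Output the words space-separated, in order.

Answer: bridge rectangle

Derivation:
Line 1: ['bridge', 'rectangle'] (min_width=16, slack=1)
Line 2: ['coffee', 'festival'] (min_width=15, slack=2)
Line 3: ['fox', 'wind', 'music'] (min_width=14, slack=3)
Line 4: ['dictionary', 'cloud'] (min_width=16, slack=1)
Line 5: ['mountain', 'walk'] (min_width=13, slack=4)
Line 6: ['code', 'have'] (min_width=9, slack=8)
Line 7: ['butterfly', 'wind'] (min_width=14, slack=3)
Line 8: ['spoon', 'structure'] (min_width=15, slack=2)
Line 9: ['cup', 'give', 'letter'] (min_width=15, slack=2)
Line 10: ['will', 'deep', 'my'] (min_width=12, slack=5)
Line 11: ['understand'] (min_width=10, slack=7)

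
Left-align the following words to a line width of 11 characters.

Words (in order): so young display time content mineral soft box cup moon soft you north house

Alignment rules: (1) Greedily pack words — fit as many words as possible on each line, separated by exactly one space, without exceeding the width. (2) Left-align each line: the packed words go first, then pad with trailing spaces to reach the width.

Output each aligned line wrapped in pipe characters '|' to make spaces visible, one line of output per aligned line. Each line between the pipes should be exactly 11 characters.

Line 1: ['so', 'young'] (min_width=8, slack=3)
Line 2: ['display'] (min_width=7, slack=4)
Line 3: ['time'] (min_width=4, slack=7)
Line 4: ['content'] (min_width=7, slack=4)
Line 5: ['mineral'] (min_width=7, slack=4)
Line 6: ['soft', 'box'] (min_width=8, slack=3)
Line 7: ['cup', 'moon'] (min_width=8, slack=3)
Line 8: ['soft', 'you'] (min_width=8, slack=3)
Line 9: ['north', 'house'] (min_width=11, slack=0)

Answer: |so young   |
|display    |
|time       |
|content    |
|mineral    |
|soft box   |
|cup moon   |
|soft you   |
|north house|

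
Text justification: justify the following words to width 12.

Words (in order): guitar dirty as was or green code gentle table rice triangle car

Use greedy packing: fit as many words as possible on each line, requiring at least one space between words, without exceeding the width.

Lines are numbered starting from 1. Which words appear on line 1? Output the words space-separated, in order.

Answer: guitar dirty

Derivation:
Line 1: ['guitar', 'dirty'] (min_width=12, slack=0)
Line 2: ['as', 'was', 'or'] (min_width=9, slack=3)
Line 3: ['green', 'code'] (min_width=10, slack=2)
Line 4: ['gentle', 'table'] (min_width=12, slack=0)
Line 5: ['rice'] (min_width=4, slack=8)
Line 6: ['triangle', 'car'] (min_width=12, slack=0)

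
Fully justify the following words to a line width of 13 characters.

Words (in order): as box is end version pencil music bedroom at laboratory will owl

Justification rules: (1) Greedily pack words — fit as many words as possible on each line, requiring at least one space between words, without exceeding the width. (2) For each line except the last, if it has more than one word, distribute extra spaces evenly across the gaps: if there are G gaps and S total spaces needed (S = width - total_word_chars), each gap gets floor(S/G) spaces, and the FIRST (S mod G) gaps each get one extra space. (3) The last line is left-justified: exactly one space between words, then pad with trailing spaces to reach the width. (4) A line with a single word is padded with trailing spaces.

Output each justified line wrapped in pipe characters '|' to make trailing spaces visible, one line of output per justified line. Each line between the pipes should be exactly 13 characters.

Answer: |as box is end|
|version      |
|pencil  music|
|bedroom    at|
|laboratory   |
|will owl     |

Derivation:
Line 1: ['as', 'box', 'is', 'end'] (min_width=13, slack=0)
Line 2: ['version'] (min_width=7, slack=6)
Line 3: ['pencil', 'music'] (min_width=12, slack=1)
Line 4: ['bedroom', 'at'] (min_width=10, slack=3)
Line 5: ['laboratory'] (min_width=10, slack=3)
Line 6: ['will', 'owl'] (min_width=8, slack=5)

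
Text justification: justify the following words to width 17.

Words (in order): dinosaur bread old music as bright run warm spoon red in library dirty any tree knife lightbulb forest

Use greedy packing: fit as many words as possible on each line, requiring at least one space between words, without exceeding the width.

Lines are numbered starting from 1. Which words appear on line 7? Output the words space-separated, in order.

Line 1: ['dinosaur', 'bread'] (min_width=14, slack=3)
Line 2: ['old', 'music', 'as'] (min_width=12, slack=5)
Line 3: ['bright', 'run', 'warm'] (min_width=15, slack=2)
Line 4: ['spoon', 'red', 'in'] (min_width=12, slack=5)
Line 5: ['library', 'dirty', 'any'] (min_width=17, slack=0)
Line 6: ['tree', 'knife'] (min_width=10, slack=7)
Line 7: ['lightbulb', 'forest'] (min_width=16, slack=1)

Answer: lightbulb forest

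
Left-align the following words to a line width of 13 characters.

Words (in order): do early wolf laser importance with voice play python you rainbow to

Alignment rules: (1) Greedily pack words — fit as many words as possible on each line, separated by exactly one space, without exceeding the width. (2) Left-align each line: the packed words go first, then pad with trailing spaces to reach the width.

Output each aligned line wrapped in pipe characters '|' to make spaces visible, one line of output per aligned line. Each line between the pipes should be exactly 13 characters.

Answer: |do early wolf|
|laser        |
|importance   |
|with voice   |
|play python  |
|you rainbow  |
|to           |

Derivation:
Line 1: ['do', 'early', 'wolf'] (min_width=13, slack=0)
Line 2: ['laser'] (min_width=5, slack=8)
Line 3: ['importance'] (min_width=10, slack=3)
Line 4: ['with', 'voice'] (min_width=10, slack=3)
Line 5: ['play', 'python'] (min_width=11, slack=2)
Line 6: ['you', 'rainbow'] (min_width=11, slack=2)
Line 7: ['to'] (min_width=2, slack=11)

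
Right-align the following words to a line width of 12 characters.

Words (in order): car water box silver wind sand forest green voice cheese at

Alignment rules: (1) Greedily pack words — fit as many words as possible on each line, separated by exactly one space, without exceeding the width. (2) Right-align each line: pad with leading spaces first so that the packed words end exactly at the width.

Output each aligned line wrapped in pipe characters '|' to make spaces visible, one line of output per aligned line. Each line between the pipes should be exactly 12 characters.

Answer: |   car water|
|  box silver|
|   wind sand|
|forest green|
|voice cheese|
|          at|

Derivation:
Line 1: ['car', 'water'] (min_width=9, slack=3)
Line 2: ['box', 'silver'] (min_width=10, slack=2)
Line 3: ['wind', 'sand'] (min_width=9, slack=3)
Line 4: ['forest', 'green'] (min_width=12, slack=0)
Line 5: ['voice', 'cheese'] (min_width=12, slack=0)
Line 6: ['at'] (min_width=2, slack=10)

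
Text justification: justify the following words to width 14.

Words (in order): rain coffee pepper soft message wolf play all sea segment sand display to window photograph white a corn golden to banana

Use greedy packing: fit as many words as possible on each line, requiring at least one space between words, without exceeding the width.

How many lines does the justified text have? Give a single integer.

Answer: 11

Derivation:
Line 1: ['rain', 'coffee'] (min_width=11, slack=3)
Line 2: ['pepper', 'soft'] (min_width=11, slack=3)
Line 3: ['message', 'wolf'] (min_width=12, slack=2)
Line 4: ['play', 'all', 'sea'] (min_width=12, slack=2)
Line 5: ['segment', 'sand'] (min_width=12, slack=2)
Line 6: ['display', 'to'] (min_width=10, slack=4)
Line 7: ['window'] (min_width=6, slack=8)
Line 8: ['photograph'] (min_width=10, slack=4)
Line 9: ['white', 'a', 'corn'] (min_width=12, slack=2)
Line 10: ['golden', 'to'] (min_width=9, slack=5)
Line 11: ['banana'] (min_width=6, slack=8)
Total lines: 11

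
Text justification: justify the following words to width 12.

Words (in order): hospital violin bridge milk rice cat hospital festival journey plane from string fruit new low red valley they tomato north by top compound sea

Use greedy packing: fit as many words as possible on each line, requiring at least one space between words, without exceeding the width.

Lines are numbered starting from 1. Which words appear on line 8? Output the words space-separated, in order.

Line 1: ['hospital'] (min_width=8, slack=4)
Line 2: ['violin'] (min_width=6, slack=6)
Line 3: ['bridge', 'milk'] (min_width=11, slack=1)
Line 4: ['rice', 'cat'] (min_width=8, slack=4)
Line 5: ['hospital'] (min_width=8, slack=4)
Line 6: ['festival'] (min_width=8, slack=4)
Line 7: ['journey'] (min_width=7, slack=5)
Line 8: ['plane', 'from'] (min_width=10, slack=2)
Line 9: ['string', 'fruit'] (min_width=12, slack=0)
Line 10: ['new', 'low', 'red'] (min_width=11, slack=1)
Line 11: ['valley', 'they'] (min_width=11, slack=1)
Line 12: ['tomato', 'north'] (min_width=12, slack=0)
Line 13: ['by', 'top'] (min_width=6, slack=6)
Line 14: ['compound', 'sea'] (min_width=12, slack=0)

Answer: plane from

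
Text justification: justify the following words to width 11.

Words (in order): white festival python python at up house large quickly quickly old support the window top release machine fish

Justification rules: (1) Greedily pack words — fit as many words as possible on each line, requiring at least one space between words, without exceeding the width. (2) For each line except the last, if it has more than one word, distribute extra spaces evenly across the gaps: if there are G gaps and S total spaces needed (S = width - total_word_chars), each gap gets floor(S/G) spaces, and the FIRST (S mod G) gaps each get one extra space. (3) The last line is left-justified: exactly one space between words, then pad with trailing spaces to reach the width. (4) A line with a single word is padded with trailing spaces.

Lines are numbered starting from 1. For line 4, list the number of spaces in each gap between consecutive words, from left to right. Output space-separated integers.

Answer: 3

Derivation:
Line 1: ['white'] (min_width=5, slack=6)
Line 2: ['festival'] (min_width=8, slack=3)
Line 3: ['python'] (min_width=6, slack=5)
Line 4: ['python', 'at'] (min_width=9, slack=2)
Line 5: ['up', 'house'] (min_width=8, slack=3)
Line 6: ['large'] (min_width=5, slack=6)
Line 7: ['quickly'] (min_width=7, slack=4)
Line 8: ['quickly', 'old'] (min_width=11, slack=0)
Line 9: ['support', 'the'] (min_width=11, slack=0)
Line 10: ['window', 'top'] (min_width=10, slack=1)
Line 11: ['release'] (min_width=7, slack=4)
Line 12: ['machine'] (min_width=7, slack=4)
Line 13: ['fish'] (min_width=4, slack=7)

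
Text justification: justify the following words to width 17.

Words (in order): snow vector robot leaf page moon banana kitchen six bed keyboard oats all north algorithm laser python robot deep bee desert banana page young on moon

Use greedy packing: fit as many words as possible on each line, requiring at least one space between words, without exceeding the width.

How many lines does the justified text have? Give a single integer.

Answer: 10

Derivation:
Line 1: ['snow', 'vector', 'robot'] (min_width=17, slack=0)
Line 2: ['leaf', 'page', 'moon'] (min_width=14, slack=3)
Line 3: ['banana', 'kitchen'] (min_width=14, slack=3)
Line 4: ['six', 'bed', 'keyboard'] (min_width=16, slack=1)
Line 5: ['oats', 'all', 'north'] (min_width=14, slack=3)
Line 6: ['algorithm', 'laser'] (min_width=15, slack=2)
Line 7: ['python', 'robot', 'deep'] (min_width=17, slack=0)
Line 8: ['bee', 'desert', 'banana'] (min_width=17, slack=0)
Line 9: ['page', 'young', 'on'] (min_width=13, slack=4)
Line 10: ['moon'] (min_width=4, slack=13)
Total lines: 10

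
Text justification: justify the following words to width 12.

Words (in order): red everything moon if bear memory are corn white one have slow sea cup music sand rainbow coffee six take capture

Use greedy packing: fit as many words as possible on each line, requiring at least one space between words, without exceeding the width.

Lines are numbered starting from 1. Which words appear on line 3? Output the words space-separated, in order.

Answer: moon if bear

Derivation:
Line 1: ['red'] (min_width=3, slack=9)
Line 2: ['everything'] (min_width=10, slack=2)
Line 3: ['moon', 'if', 'bear'] (min_width=12, slack=0)
Line 4: ['memory', 'are'] (min_width=10, slack=2)
Line 5: ['corn', 'white'] (min_width=10, slack=2)
Line 6: ['one', 'have'] (min_width=8, slack=4)
Line 7: ['slow', 'sea', 'cup'] (min_width=12, slack=0)
Line 8: ['music', 'sand'] (min_width=10, slack=2)
Line 9: ['rainbow'] (min_width=7, slack=5)
Line 10: ['coffee', 'six'] (min_width=10, slack=2)
Line 11: ['take', 'capture'] (min_width=12, slack=0)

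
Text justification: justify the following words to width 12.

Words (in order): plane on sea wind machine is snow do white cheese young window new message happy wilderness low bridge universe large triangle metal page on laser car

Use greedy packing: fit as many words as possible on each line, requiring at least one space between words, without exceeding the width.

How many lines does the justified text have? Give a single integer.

Line 1: ['plane', 'on', 'sea'] (min_width=12, slack=0)
Line 2: ['wind', 'machine'] (min_width=12, slack=0)
Line 3: ['is', 'snow', 'do'] (min_width=10, slack=2)
Line 4: ['white', 'cheese'] (min_width=12, slack=0)
Line 5: ['young', 'window'] (min_width=12, slack=0)
Line 6: ['new', 'message'] (min_width=11, slack=1)
Line 7: ['happy'] (min_width=5, slack=7)
Line 8: ['wilderness'] (min_width=10, slack=2)
Line 9: ['low', 'bridge'] (min_width=10, slack=2)
Line 10: ['universe'] (min_width=8, slack=4)
Line 11: ['large'] (min_width=5, slack=7)
Line 12: ['triangle'] (min_width=8, slack=4)
Line 13: ['metal', 'page'] (min_width=10, slack=2)
Line 14: ['on', 'laser', 'car'] (min_width=12, slack=0)
Total lines: 14

Answer: 14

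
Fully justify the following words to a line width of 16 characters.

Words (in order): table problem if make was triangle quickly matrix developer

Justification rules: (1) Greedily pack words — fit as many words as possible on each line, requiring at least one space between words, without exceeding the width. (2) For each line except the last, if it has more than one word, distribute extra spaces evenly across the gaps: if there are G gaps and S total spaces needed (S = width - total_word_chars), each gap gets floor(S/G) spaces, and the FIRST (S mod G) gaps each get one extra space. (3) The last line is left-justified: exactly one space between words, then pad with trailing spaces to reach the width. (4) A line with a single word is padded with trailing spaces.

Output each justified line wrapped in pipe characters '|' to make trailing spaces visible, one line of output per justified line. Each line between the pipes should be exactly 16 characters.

Answer: |table problem if|
|make         was|
|triangle quickly|
|matrix developer|

Derivation:
Line 1: ['table', 'problem', 'if'] (min_width=16, slack=0)
Line 2: ['make', 'was'] (min_width=8, slack=8)
Line 3: ['triangle', 'quickly'] (min_width=16, slack=0)
Line 4: ['matrix', 'developer'] (min_width=16, slack=0)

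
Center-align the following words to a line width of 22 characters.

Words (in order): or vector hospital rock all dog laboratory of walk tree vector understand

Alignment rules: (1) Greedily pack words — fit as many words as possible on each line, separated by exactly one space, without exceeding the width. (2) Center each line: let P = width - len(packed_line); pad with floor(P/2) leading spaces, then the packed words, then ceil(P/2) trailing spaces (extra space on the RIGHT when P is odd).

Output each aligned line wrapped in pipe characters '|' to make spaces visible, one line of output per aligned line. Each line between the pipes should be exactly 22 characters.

Answer: |  or vector hospital  |
|     rock all dog     |
|  laboratory of walk  |
|tree vector understand|

Derivation:
Line 1: ['or', 'vector', 'hospital'] (min_width=18, slack=4)
Line 2: ['rock', 'all', 'dog'] (min_width=12, slack=10)
Line 3: ['laboratory', 'of', 'walk'] (min_width=18, slack=4)
Line 4: ['tree', 'vector', 'understand'] (min_width=22, slack=0)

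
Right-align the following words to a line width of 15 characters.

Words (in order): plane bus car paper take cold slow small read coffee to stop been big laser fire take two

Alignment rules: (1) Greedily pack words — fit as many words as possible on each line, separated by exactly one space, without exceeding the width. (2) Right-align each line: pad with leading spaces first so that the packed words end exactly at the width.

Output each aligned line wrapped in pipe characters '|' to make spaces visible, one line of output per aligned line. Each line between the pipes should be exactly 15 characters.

Answer: |  plane bus car|
|paper take cold|
|slow small read|
| coffee to stop|
| been big laser|
|  fire take two|

Derivation:
Line 1: ['plane', 'bus', 'car'] (min_width=13, slack=2)
Line 2: ['paper', 'take', 'cold'] (min_width=15, slack=0)
Line 3: ['slow', 'small', 'read'] (min_width=15, slack=0)
Line 4: ['coffee', 'to', 'stop'] (min_width=14, slack=1)
Line 5: ['been', 'big', 'laser'] (min_width=14, slack=1)
Line 6: ['fire', 'take', 'two'] (min_width=13, slack=2)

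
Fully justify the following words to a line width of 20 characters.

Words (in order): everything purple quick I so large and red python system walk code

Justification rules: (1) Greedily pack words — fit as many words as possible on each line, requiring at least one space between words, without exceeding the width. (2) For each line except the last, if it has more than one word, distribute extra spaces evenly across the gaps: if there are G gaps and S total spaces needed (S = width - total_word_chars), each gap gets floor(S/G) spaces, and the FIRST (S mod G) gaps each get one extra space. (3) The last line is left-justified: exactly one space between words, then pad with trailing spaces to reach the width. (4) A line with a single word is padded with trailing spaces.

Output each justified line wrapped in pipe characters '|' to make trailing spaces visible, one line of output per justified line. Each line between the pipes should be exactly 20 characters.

Answer: |everything    purple|
|quick I so large and|
|red   python  system|
|walk code           |

Derivation:
Line 1: ['everything', 'purple'] (min_width=17, slack=3)
Line 2: ['quick', 'I', 'so', 'large', 'and'] (min_width=20, slack=0)
Line 3: ['red', 'python', 'system'] (min_width=17, slack=3)
Line 4: ['walk', 'code'] (min_width=9, slack=11)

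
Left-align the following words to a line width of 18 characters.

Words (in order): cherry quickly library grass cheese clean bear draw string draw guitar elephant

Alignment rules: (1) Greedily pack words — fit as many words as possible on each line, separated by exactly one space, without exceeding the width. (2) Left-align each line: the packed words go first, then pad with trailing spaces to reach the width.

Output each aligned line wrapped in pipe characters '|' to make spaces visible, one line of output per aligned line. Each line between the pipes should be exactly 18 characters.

Line 1: ['cherry', 'quickly'] (min_width=14, slack=4)
Line 2: ['library', 'grass'] (min_width=13, slack=5)
Line 3: ['cheese', 'clean', 'bear'] (min_width=17, slack=1)
Line 4: ['draw', 'string', 'draw'] (min_width=16, slack=2)
Line 5: ['guitar', 'elephant'] (min_width=15, slack=3)

Answer: |cherry quickly    |
|library grass     |
|cheese clean bear |
|draw string draw  |
|guitar elephant   |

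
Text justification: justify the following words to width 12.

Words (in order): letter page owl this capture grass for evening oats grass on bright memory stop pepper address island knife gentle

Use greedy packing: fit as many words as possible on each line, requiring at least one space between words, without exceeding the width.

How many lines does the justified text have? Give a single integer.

Line 1: ['letter', 'page'] (min_width=11, slack=1)
Line 2: ['owl', 'this'] (min_width=8, slack=4)
Line 3: ['capture'] (min_width=7, slack=5)
Line 4: ['grass', 'for'] (min_width=9, slack=3)
Line 5: ['evening', 'oats'] (min_width=12, slack=0)
Line 6: ['grass', 'on'] (min_width=8, slack=4)
Line 7: ['bright'] (min_width=6, slack=6)
Line 8: ['memory', 'stop'] (min_width=11, slack=1)
Line 9: ['pepper'] (min_width=6, slack=6)
Line 10: ['address'] (min_width=7, slack=5)
Line 11: ['island', 'knife'] (min_width=12, slack=0)
Line 12: ['gentle'] (min_width=6, slack=6)
Total lines: 12

Answer: 12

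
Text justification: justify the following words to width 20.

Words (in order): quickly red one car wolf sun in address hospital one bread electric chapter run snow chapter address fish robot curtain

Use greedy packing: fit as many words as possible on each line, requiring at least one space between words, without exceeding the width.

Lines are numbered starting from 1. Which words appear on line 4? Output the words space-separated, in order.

Line 1: ['quickly', 'red', 'one', 'car'] (min_width=19, slack=1)
Line 2: ['wolf', 'sun', 'in', 'address'] (min_width=19, slack=1)
Line 3: ['hospital', 'one', 'bread'] (min_width=18, slack=2)
Line 4: ['electric', 'chapter', 'run'] (min_width=20, slack=0)
Line 5: ['snow', 'chapter', 'address'] (min_width=20, slack=0)
Line 6: ['fish', 'robot', 'curtain'] (min_width=18, slack=2)

Answer: electric chapter run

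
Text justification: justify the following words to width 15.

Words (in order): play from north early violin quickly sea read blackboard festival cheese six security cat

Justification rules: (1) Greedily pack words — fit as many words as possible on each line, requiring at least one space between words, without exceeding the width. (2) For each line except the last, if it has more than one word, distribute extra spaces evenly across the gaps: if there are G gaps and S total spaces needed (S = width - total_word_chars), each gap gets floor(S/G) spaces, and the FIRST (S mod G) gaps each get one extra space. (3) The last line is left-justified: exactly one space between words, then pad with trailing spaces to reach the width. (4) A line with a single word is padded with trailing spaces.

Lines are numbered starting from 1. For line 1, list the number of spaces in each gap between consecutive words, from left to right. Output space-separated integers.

Line 1: ['play', 'from', 'north'] (min_width=15, slack=0)
Line 2: ['early', 'violin'] (min_width=12, slack=3)
Line 3: ['quickly', 'sea'] (min_width=11, slack=4)
Line 4: ['read', 'blackboard'] (min_width=15, slack=0)
Line 5: ['festival', 'cheese'] (min_width=15, slack=0)
Line 6: ['six', 'security'] (min_width=12, slack=3)
Line 7: ['cat'] (min_width=3, slack=12)

Answer: 1 1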